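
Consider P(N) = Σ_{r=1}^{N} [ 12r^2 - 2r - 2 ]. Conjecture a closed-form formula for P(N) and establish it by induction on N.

P(N) = N(4N^2 + 5N - 1)

We claim P(N) = N(4N^2 + 5N - 1) for all N ≥ 1.
Base case (N = 1): P(1) = 8, and the closed form gives 8. They agree.
For the inductive step, assume it holds for an arbitrary r ≥ 1, so P(r) = r(4r^2 + 5r - 1).
Then P(r+1) = P(r) + (12r^2 + 22r + 8) = (r(4r^2 + 5r - 1)) + (12r^2 + 22r + 8).
Simplifying, P(r+1) = (r + 1)(4r^2 + 13r + 8) = (r+1)(4(r+1)^2 + 5(r+1) - 1),
which is the closed form with N = r+1.
By the principle of mathematical induction, the result holds for all N ≥ 1.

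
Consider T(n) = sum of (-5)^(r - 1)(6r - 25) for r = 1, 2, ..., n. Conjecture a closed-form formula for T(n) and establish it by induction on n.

We claim T(n) = (-5)^n(-n + 4) - 4 for all n ≥ 1.
For the base case n = 1: T(1) = -19, and the closed form gives -19. They agree.
Suppose the result is true for n = r, so T(r) = (-5)^r(-r + 4) - 4.
Then T(r+1) = T(r) + ((-5)^r(6r - 19)) = ((-5)^r(-r + 4) - 4) + ((-5)^r(6r - 19)).
Simplifying, T(r+1) = 5(-5)^r·r - 15(-5)^r - 4 = (-5)^(r+1)(-(r+1) + 4) - 4,
which is the closed form with n = r+1.
This completes the induction.

T(n) = (-5)^n(-n + 4) - 4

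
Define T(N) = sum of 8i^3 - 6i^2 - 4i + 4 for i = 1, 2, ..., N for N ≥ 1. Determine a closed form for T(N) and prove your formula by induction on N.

We claim T(N) = N(2N^3 + 2N^2 - 3N + 1) for all N ≥ 1.
Base step (N = 1): T(1) = 2, and the closed form gives 2. They agree.
Inductive step: assume the claim holds for N = i, so T(i) = i(2i^3 + 2i^2 - 3i + 1).
Then T(i+1) = T(i) + (8i^3 + 18i^2 + 8i + 2) = (i(2i^3 + 2i^2 - 3i + 1)) + (8i^3 + 18i^2 + 8i + 2).
Simplifying, T(i+1) = (i + 1)(2i^3 + 8i^2 + 7i + 2) = (i+1)(2(i+1)^3 + 2(i+1)^2 - 3(i+1) + 1),
which is the closed form with N = i+1.
This completes the induction.

T(N) = N(2N^3 + 2N^2 - 3N + 1)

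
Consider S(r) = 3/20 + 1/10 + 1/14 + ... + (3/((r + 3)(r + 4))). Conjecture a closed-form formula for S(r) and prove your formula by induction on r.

S(r) = 3r/(4(r + 4))

We claim S(r) = 3r/(4(r + 4)) for all r ≥ 1.
Base case (r = 1): S(1) = 3/20, and the closed form gives 3/20. They agree.
Inductive step: assume the claim holds for r = i, so S(i) = 3i/(4(i + 4)).
Then S(i+1) = S(i) + (3/((i + 4)(i + 5))) = (3i/(4(i + 4))) + (3/((i + 4)(i + 5))).
Simplifying, S(i+1) = 3(i + 1)/(4(i + 5)) = 3(i+1)/(4((i+1) + 4)),
which is the closed form with r = i+1.
This completes the induction.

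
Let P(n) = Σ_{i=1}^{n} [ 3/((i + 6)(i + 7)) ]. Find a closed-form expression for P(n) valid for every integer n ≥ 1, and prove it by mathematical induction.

We claim P(n) = 3n/(7(n + 7)) for all n ≥ 1.
Base case (n = 1): P(1) = 3/56, and the closed form gives 3/56. They agree.
For the inductive step, assume it holds for an arbitrary i ≥ 1, so P(i) = 3i/(7(i + 7)).
Then P(i+1) = P(i) + (3/((i + 7)(i + 8))) = (3i/(7(i + 7))) + (3/((i + 7)(i + 8))).
Simplifying, P(i+1) = 3(i + 1)/(7(i + 8)) = 3(i+1)/(7((i+1) + 7)),
which is the closed form with n = i+1.
By induction, the statement is established for all n ≥ 1.

P(n) = 3n/(7(n + 7))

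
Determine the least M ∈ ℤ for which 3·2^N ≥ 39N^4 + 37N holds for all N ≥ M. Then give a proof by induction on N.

M = 22

At N = 21: 6291456 < 7585536, so the inequality fails and M ≥ 22. We prove 3·2^N ≥ 39N^4 + 37N for all N ≥ 22.
Base case (N = 22): 3·2^N = 12582912 and 39N^4 + 37N = 9136798, so 12582912 ≥ 9136798.
Inductive step: assume the claim holds for N = i, so 3·2^i ≥ 39i^4 + 37i.
Then 3·2^(i + 1) = 2·(3·2^i) ≥ 2·(39i^4 + 37i).
Also, for i ≥ 22 we have 2·(39i^4 + 37i) ≥ 39(i+1)^4 + 37(i+1), since 2·(39i^4 + 37i) − (39(i+1)^4 + 37(i+1)) = 39i^4 - 156i^3 - 234i^2 - 119i - 76, which is nonnegative for all i ≥ 22.
Combining, 3·2^(i + 1) ≥ 39(i+1)^4 + 37(i+1).
Hence, by induction on N, the claim holds for every N ≥ 22.
Hence the smallest such M is 22.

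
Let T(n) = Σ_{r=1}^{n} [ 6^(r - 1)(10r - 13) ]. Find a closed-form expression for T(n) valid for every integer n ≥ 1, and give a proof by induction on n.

We claim T(n) = 6^n(2n - 3) + 3 for all n ≥ 1.
When n = 1: T(1) = -3, and the closed form gives -3. They agree.
For the inductive step, assume it holds for an arbitrary r ≥ 1, so T(r) = 6^r(2r - 3) + 3.
Then T(r+1) = T(r) + (6^r(10r - 3)) = (6^r(2r - 3) + 3) + (6^r(10r - 3)).
Simplifying, T(r+1) = 12·6^r·r - 6·6^r + 3 = 6^(r+1)(2(r+1) - 3) + 3,
which is the closed form with n = r+1.
By induction, the statement is established for all n ≥ 1.

T(n) = 6^n(2n - 3) + 3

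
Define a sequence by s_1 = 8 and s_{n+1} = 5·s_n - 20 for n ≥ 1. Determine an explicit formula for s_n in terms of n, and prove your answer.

s_n = 3·5^(n - 1) + 5

Computing the first terms: s_1 = 8, s_2 = 20, s_3 = 80. This suggests s_n = 3·5^(n - 1) + 5.
When n = 1: the formula gives 8 = 8 = s_1.
For the inductive step, assume it holds for an arbitrary m ≥ 1, so s_m = 3·5^(m - 1) + 5.
Then s_{m+1} = 5·s_m - 20 = 5·(3·5^(m - 1) + 5) - 20 = 3·5^m + 5 = 3·5^((m+1) - 1) + 5,
which is the claimed formula at n = m+1.
Hence, by induction on n, the claim holds for every n ≥ 1.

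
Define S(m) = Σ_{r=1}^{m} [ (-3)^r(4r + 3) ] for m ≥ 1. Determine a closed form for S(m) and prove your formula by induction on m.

S(m) = 3(-3)^m(m + 1) - 3

We claim S(m) = 3(-3)^m(m + 1) - 3 for all m ≥ 1.
Base case (m = 1): S(1) = -21, and the closed form gives -21. They agree.
For the inductive step, assume it holds for an arbitrary r ≥ 1, so S(r) = 3(-3)^r(r + 1) - 3.
Then S(r+1) = S(r) + ((-3)^(r + 1)(4r + 7)) = (3(-3)^r(r + 1) - 3) + ((-3)^(r + 1)(4r + 7)).
Simplifying, S(r+1) = -9(-3)^r·r - 18(-3)^r - 3 = 3(-3)^(r+1)((r+1) + 1) - 3,
which is the closed form with m = r+1.
By the principle of mathematical induction, the result holds for all m ≥ 1.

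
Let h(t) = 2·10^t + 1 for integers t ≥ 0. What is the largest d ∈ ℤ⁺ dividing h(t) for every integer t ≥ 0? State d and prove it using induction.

d = 3

Computing the first values: h(0) = 3 and h(1) = 21; gcd(3, 21) = 3, so d ≤ 3.
We prove 3 | 2·10^t + 1 for all t ≥ 0 by induction on t.
Base step (t = 0): h(0) = 3 = 3·(1), so 3 | h(0).
Inductive step: suppose the statement holds for some m ≥ 0, i.e. 3 | h(m). Then
h(m+1) = 2·10^(m+1) + 1 = 10·(2·10^m + 1) - 9 = 10·h(m) - 9. The first term is divisible by 3 by the inductive hypothesis, and -9 is divisible by 3. Hence 3 | h(m+1).
By induction, the statement is established for all t ≥ 0.
Therefore the largest such d is 3.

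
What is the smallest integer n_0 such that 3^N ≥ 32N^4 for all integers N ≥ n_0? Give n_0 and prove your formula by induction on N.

n_0 = 13

At N = 12: 531441 < 663552, so the inequality fails and n_0 ≥ 13. We prove 3^N ≥ 32N^4 for all N ≥ 13.
Base step (N = 13): 3^N = 1594323 and 32N^4 = 913952, so 1594323 ≥ 913952.
For the inductive step, assume it holds for an arbitrary m ≥ 13, so 3^m ≥ 32m^4.
Then 3^(m + 1) = 3·(3^m) ≥ 3·(32m^4).
Also, for m ≥ 13 we have 3·(32m^4) ≥ 32(m+1)^4, since 3 ≥ (1 + 1/m)^4 for all m ≥ 13.
Combining, 3^(m + 1) ≥ 32(m+1)^4.
Hence, by induction on N, the claim holds for every N ≥ 13.
Hence the smallest such n_0 is 13.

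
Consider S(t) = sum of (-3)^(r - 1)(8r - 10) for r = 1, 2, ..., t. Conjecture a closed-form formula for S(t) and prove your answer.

We claim S(t) = 2(-3)^t(-t + 1) - 2 for all t ≥ 1.
Base step (t = 1): S(1) = -2, and the closed form gives -2. They agree.
Inductive step: suppose the statement holds for some r ≥ 1, so S(r) = 2(-3)^r(-r + 1) - 2.
Then S(r+1) = S(r) + ((-3)^r(8r - 2)) = (2(-3)^r(-r + 1) - 2) + ((-3)^r(8r - 2)).
Simplifying, S(r+1) = 6(-3)^r·r - 2 = 2(-3)^(r+1)(-(r+1) + 1) - 2,
which is the closed form with t = r+1.
Hence, by induction on t, the claim holds for every t ≥ 1.

S(t) = 2(-3)^t(-t + 1) - 2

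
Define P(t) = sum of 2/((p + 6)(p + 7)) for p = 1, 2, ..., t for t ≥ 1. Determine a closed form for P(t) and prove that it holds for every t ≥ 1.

We claim P(t) = 2t/(7(t + 7)) for all t ≥ 1.
For the base case t = 1: P(1) = 1/28, and the closed form gives 1/28. They agree.
Suppose the result is true for t = p, so P(p) = 2p/(7(p + 7)).
Then P(p+1) = P(p) + (2/((p + 7)(p + 8))) = (2p/(7(p + 7))) + (2/((p + 7)(p + 8))).
Simplifying, P(p+1) = 2(p + 1)/(7(p + 8)) = 2(p+1)/(7((p+1) + 7)),
which is the closed form with t = p+1.
Hence, by induction on t, the claim holds for every t ≥ 1.

P(t) = 2t/(7(t + 7))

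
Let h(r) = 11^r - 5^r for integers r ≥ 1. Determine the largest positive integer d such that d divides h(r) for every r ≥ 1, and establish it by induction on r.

Computing the first values: h(1) = 6 and h(2) = 96; gcd(6, 96) = 6, so d ≤ 6.
We prove 6 | 11^r - 5^r for all r ≥ 1 by induction on r.
Base step (r = 1): h(1) = 6 = 6·(1), so 6 | h(1).
For the inductive step, assume it holds for an arbitrary p ≥ 1, i.e. 6 | h(p). Then
11^{p+1} − 5^{p+1} = 11·11^p − 5·5^p = 11·(11^p − 5^p) + (6)·5^p. The first term is divisible by 6 by the inductive hypothesis, and the second term (6)·5^p is divisible by 6 since 6 | 6. Hence 6 | h(p+1).
This completes the induction.
Therefore the largest such d is 6.

d = 6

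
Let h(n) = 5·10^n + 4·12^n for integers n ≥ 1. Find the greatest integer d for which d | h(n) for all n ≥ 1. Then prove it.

d = 2

Computing the first values: h(1) = 98 and h(2) = 1076; gcd(98, 1076) = 2, so d ≤ 2.
We prove 2 | 5·10^n + 4·12^n for all n ≥ 1 by induction on n.
Base step (n = 1): h(1) = 98 = 2·(49), so 2 | h(1).
For the inductive step, assume it holds for an arbitrary r ≥ 1, i.e. 2 | h(r). Then
h(r+1) − 12·h(r) = (5·10^(r+1) + 4·12^(r+1)) − 12·(5·10^r + 4·12^r) = (5)·10^r·(10 − 12) = (-10)·10^r. Since 2 | h(r) by the inductive hypothesis, 2 | 12·h(r); and 2 | -10 since -10 = 2·-5. Therefore 2 | h(r+1).
By induction, the statement is established for all n ≥ 1.
Therefore the largest such d is 2.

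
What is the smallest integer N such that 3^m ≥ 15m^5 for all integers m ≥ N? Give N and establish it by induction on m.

N = 15

At m = 14: 4782969 < 8067360, so the inequality fails and N ≥ 15. We prove 3^m ≥ 15m^5 for all m ≥ 15.
Base step (m = 15): 3^m = 14348907 and 15m^5 = 11390625, so 14348907 ≥ 11390625.
Inductive step: suppose the statement holds for some p ≥ 15, so 3^p ≥ 15p^5.
Then 3^(p + 1) = 3·(3^p) ≥ 3·(15p^5).
Also, for p ≥ 15 we have 3·(15p^5) ≥ 15(p+1)^5, since 3 ≥ (1 + 1/p)^5 for all p ≥ 15.
Combining, 3^(p + 1) ≥ 15(p+1)^5.
Hence, by induction on m, the claim holds for every m ≥ 15.
Hence the smallest such N is 15.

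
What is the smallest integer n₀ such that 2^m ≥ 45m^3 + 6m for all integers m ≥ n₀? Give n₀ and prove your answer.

At m = 18: 262144 < 262548, so the inequality fails and n₀ ≥ 19. We prove 2^m ≥ 45m^3 + 6m for all m ≥ 19.
For the base case m = 19: 2^m = 524288 and 45m^3 + 6m = 308769, so 524288 ≥ 308769.
Inductive step: assume the claim holds for m = p, so 2^p ≥ 45p^3 + 6p.
Then 2^(p + 1) = 2·(2^p) ≥ 2·(45p^3 + 6p).
Also, for p ≥ 19 we have 2·(45p^3 + 6p) ≥ 45(p+1)^3 + 6(p+1), since 2·(45p^3 + 6p) − (45(p+1)^3 + 6(p+1)) = 45p^3 - 135p^2 - 129p - 51, which is nonnegative for all p ≥ 19.
Combining, 2^(p + 1) ≥ 45(p+1)^3 + 6(p+1).
Hence, by induction on m, the claim holds for every m ≥ 19.
Hence the smallest such n₀ is 19.

n₀ = 19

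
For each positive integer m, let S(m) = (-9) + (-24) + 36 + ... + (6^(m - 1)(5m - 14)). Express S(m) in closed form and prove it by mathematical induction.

We claim S(m) = 6^m(m - 3) + 3 for all m ≥ 1.
For the base case m = 1: S(1) = -9, and the closed form gives -9. They agree.
Suppose the result is true for m = i, so S(i) = 6^i(i - 3) + 3.
Then S(i+1) = S(i) + (6^i(5i - 9)) = (6^i(i - 3) + 3) + (6^i(5i - 9)).
Simplifying, S(i+1) = 6·6^i·i - 12·6^i + 3 = 6^(i+1)((i+1) - 3) + 3,
which is the closed form with m = i+1.
By induction, the statement is established for all m ≥ 1.

S(m) = 6^m(m - 3) + 3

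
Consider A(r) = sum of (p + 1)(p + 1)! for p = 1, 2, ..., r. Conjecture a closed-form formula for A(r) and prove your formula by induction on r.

A(r) = (r + 2)! - 2

We claim A(r) = (r + 2)! - 2 for all r ≥ 1.
Base step (r = 1): A(1) = 4, and the closed form gives 4. They agree.
Inductive step: suppose the statement holds for some p ≥ 1, so A(p) = (p + 2)! - 2.
Then A(p+1) = A(p) + ((p + 2)(p + 2)!) = ((p + 2)! - 2) + ((p + 2)(p + 2)!).
Simplifying, A(p+1) = ((p+1) + 2)! - 2,
which is the closed form with r = p+1.
Hence, by induction on r, the claim holds for every r ≥ 1.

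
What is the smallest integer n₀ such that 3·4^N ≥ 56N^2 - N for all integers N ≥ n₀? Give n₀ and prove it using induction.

n₀ = 5

At N = 4: 768 < 892, so the inequality fails and n₀ ≥ 5. We prove 3·4^N ≥ 56N^2 - N for all N ≥ 5.
For the base case N = 5: 3·4^N = 3072 and 56N^2 - N = 1395, so 3072 ≥ 1395.
Inductive step: assume the claim holds for N = k, so 3·4^k ≥ 56k^2 - k.
Then 3·4^(k + 1) = 4·(3·4^k) ≥ 4·(56k^2 - k).
Also, for k ≥ 5 we have 4·(56k^2 - k) ≥ 56(k+1)^2 - (k+1), since 4·(56k^2 - k) − (56(k+1)^2 - (k+1)) = 168k^2 - 115k - 55, which is nonnegative for all k ≥ 5.
Combining, 3·4^(k + 1) ≥ 56(k+1)^2 - (k+1).
By induction, the statement is established for all N ≥ 5.
Hence the smallest such n₀ is 5.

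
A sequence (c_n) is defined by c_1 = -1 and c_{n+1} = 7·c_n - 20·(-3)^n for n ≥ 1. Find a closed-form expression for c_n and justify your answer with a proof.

c_n = 2(-3)^n + 5·7^(n - 1)

Computing the first terms: c_1 = -1, c_2 = 53, c_3 = 191. This suggests c_n = 2(-3)^n + 5·7^(n - 1).
When n = 1: the formula gives -1 = -1 = c_1.
Suppose the result is true for n = r, so c_r = 2(-3)^r + 5·7^(r - 1).
Then c_{r+1} = 7·c_r - 20·(-3)^r = 7·(2(-3)^r + 5·7^(r - 1)) - 20·(-3)^r = 2(-3)^(r + 1) + 5·7^r = 2(-3)^(r+1) + 5·7^((r+1) - 1),
which is the claimed formula at n = r+1.
By induction, the statement is established for all n ≥ 1.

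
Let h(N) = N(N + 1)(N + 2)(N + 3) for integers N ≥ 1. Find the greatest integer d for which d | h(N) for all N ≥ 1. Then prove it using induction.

d = 24

Computing the first values: h(1) = 24 and h(2) = 120; gcd(24, 120) = 24, so d ≤ 24.
We prove 24 | N(N + 1)(N + 2)(N + 3) for all N ≥ 1 by induction on N.
For the base case N = 1: h(1) = 24 = 24·(1), so 24 | h(1).
For the inductive step, assume it holds for an arbitrary k ≥ 1, i.e. 24 | h(k). Then
h(k+1) − h(k) = (k+1)·(k+2)·(k+3)·(k+4) − k·(k+1)·(k+2)·(k+3) = (k+1)·(k+2)·(k+3)·[(k+4) − k] = 4·(k+1)·(k+2)·(k+3). The product of 3 consecutive integers is divisible by (3)! = 6, so h(k+1) − h(k) is divisible by 4·6 = 24. By the inductive hypothesis 24 | h(k), hence 24 | h(k+1).
By the principle of mathematical induction, the result holds for all N ≥ 1.
Therefore the largest such d is 24.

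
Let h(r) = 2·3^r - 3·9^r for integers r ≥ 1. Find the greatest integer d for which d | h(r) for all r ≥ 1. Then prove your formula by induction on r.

d = 3

Computing the first values: h(1) = -21 and h(2) = -225; gcd(-21, -225) = 3, so d ≤ 3.
We prove 3 | 2·3^r - 3·9^r for all r ≥ 1 by induction on r.
Base case (r = 1): h(1) = -21 = 3·(-7), so 3 | h(1).
Inductive step: assume the claim holds for r = m, i.e. 3 | h(m). Then
h(m+1) − 9·h(m) = (2·3^(m+1) - 3·9^(m+1)) − 9·(2·3^m - 3·9^m) = (2)·3^m·(3 − 9) = (-12)·3^m. Since 3 | h(m) by the inductive hypothesis, 3 | 9·h(m); and 3 | -12 since -12 = 3·-4. Therefore 3 | h(m+1).
Hence, by induction on r, the claim holds for every r ≥ 1.
Therefore the largest such d is 3.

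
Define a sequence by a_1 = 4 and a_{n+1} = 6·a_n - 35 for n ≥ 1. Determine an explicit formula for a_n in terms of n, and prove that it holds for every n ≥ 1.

a_n = -3·6^(n - 1) + 7

Computing the first terms: a_1 = 4, a_2 = -11, a_3 = -101. This suggests a_n = -3·6^(n - 1) + 7.
Base case (n = 1): the formula gives 4 = 4 = a_1.
For the inductive step, assume it holds for an arbitrary r ≥ 1, so a_r = -3·6^(r - 1) + 7.
Then a_{r+1} = 6·a_r - 35 = 6·(-3·6^(r - 1) + 7) - 35 = -3·6^r + 7 = -3·6^((r+1) - 1) + 7,
which is the claimed formula at n = r+1.
By induction, the statement is established for all n ≥ 1.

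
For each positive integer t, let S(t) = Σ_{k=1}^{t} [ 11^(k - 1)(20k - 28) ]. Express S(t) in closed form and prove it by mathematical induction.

S(t) = 11^t(2t - 3) + 3

We claim S(t) = 11^t(2t - 3) + 3 for all t ≥ 1.
For the base case t = 1: S(1) = -8, and the closed form gives -8. They agree.
Inductive step: suppose the statement holds for some k ≥ 1, so S(k) = 11^k(2k - 3) + 3.
Then S(k+1) = S(k) + (11^k(20k - 8)) = (11^k(2k - 3) + 3) + (11^k(20k - 8)).
Simplifying, S(k+1) = 22·11^k·k - 11·11^k + 3 = 11^(k+1)(2(k+1) - 3) + 3,
which is the closed form with t = k+1.
By induction, the statement is established for all t ≥ 1.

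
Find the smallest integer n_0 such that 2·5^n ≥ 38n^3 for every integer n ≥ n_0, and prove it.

At n = 4: 1250 < 2432, so the inequality fails and n_0 ≥ 5. We prove 2·5^n ≥ 38n^3 for all n ≥ 5.
Base step (n = 5): 2·5^n = 6250 and 38n^3 = 4750, so 6250 ≥ 4750.
Inductive step: suppose the statement holds for some i ≥ 5, so 2·5^i ≥ 38i^3.
Then 2·5^(i + 1) = 5·(2·5^i) ≥ 5·(38i^3).
Also, for i ≥ 5 we have 5·(38i^3) ≥ 38(i+1)^3, since 5 ≥ (1 + 1/i)^3 for all i ≥ 5.
Combining, 2·5^(i + 1) ≥ 38(i+1)^3.
Hence, by induction on n, the claim holds for every n ≥ 5.
Hence the smallest such n_0 is 5.

n_0 = 5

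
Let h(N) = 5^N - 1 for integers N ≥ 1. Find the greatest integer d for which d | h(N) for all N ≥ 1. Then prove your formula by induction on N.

d = 4

Computing the first values: h(1) = 4 and h(2) = 24; gcd(4, 24) = 4, so d ≤ 4.
We prove 4 | 5^N - 1 for all N ≥ 1 by induction on N.
Base case (N = 1): h(1) = 4 = 4·(1), so 4 | h(1).
Inductive step: assume the claim holds for N = j, i.e. 4 | h(j). Then
5^{j+1} − 1^{j+1} = 5·5^j − 1·1^j = 5·(5^j − 1^j) + (4)·1^j. The first term is divisible by 4 by the inductive hypothesis, and the second term (4)·1^j is divisible by 4 since 4 | 4. Hence 4 | h(j+1).
Hence, by induction on N, the claim holds for every N ≥ 1.
Therefore the largest such d is 4.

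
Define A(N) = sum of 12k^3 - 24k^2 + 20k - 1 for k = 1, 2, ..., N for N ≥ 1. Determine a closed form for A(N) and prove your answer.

A(N) = N(3N^3 - 2N^2 + N + 5)

We claim A(N) = N(3N^3 - 2N^2 + N + 5) for all N ≥ 1.
Base step (N = 1): A(1) = 7, and the closed form gives 7. They agree.
Suppose the result is true for N = k, so A(k) = k(3k^3 - 2k^2 + k + 5).
Then A(k+1) = A(k) + (12k^3 + 12k^2 + 8k + 7) = (k(3k^3 - 2k^2 + k + 5)) + (12k^3 + 12k^2 + 8k + 7).
Simplifying, A(k+1) = (k + 1)(3k^3 + 7k^2 + 6k + 7) = (k+1)(3(k+1)^3 - 2(k+1)^2 + (k+1) + 5),
which is the closed form with N = k+1.
By the principle of mathematical induction, the result holds for all N ≥ 1.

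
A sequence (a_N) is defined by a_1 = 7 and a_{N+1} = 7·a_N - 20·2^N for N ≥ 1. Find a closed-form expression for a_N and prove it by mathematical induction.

Computing the first terms: a_1 = 7, a_2 = 9, a_3 = -17. This suggests a_N = 2^(N + 2) - 7^(N - 1).
Base step (N = 1): the formula gives 7 = 7 = a_1.
Inductive step: assume the claim holds for N = k, so a_k = 2^(k + 2) - 7^(k - 1).
Then a_{k+1} = 7·a_k - 20·2^k = 7·(2^(k + 2) - 7^(k - 1)) - 20·2^k = 2^(k + 3) - 7^k = 2^((k+1) + 2) - 7^((k+1) - 1),
which is the claimed formula at N = k+1.
This completes the induction.

a_N = 2^(N + 2) - 7^(N - 1)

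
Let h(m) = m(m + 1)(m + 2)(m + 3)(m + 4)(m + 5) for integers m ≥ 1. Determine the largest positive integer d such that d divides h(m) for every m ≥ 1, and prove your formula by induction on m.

d = 720

Computing the first values: h(1) = 720 and h(2) = 5040; gcd(720, 5040) = 720, so d ≤ 720.
We prove 720 | m(m + 1)(m + 2)(m + 3)(m + 4)(m + 5) for all m ≥ 1 by induction on m.
Base case (m = 1): h(1) = 720 = 720·(1), so 720 | h(1).
Suppose the result is true for m = p, i.e. 720 | h(p). Then
h(p+1) − h(p) = (p+1)·(p+2)·(p+3)·(p+4)·(p+5)·(p+6) − p·(p+1)·(p+2)·(p+3)·(p+4)·(p+5) = (p+1)·(p+2)·(p+3)·(p+4)·(p+5)·[(p+6) − p] = 6·(p+1)·(p+2)·(p+3)·(p+4)·(p+5). The product of 5 consecutive integers is divisible by (5)! = 120, so h(p+1) − h(p) is divisible by 6·120 = 720. By the inductive hypothesis 720 | h(p), hence 720 | h(p+1).
Hence, by induction on m, the claim holds for every m ≥ 1.
Therefore the largest such d is 720.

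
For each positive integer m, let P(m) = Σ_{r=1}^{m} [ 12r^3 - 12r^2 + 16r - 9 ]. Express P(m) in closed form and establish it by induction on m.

We claim P(m) = m(3m^3 + 2m^2 + 5m - 3) for all m ≥ 1.
When m = 1: P(1) = 7, and the closed form gives 7. They agree.
Suppose the result is true for m = r, so P(r) = r(3r^3 + 2r^2 + 5r - 3).
Then P(r+1) = P(r) + (12r^3 + 24r^2 + 28r + 7) = (r(3r^3 + 2r^2 + 5r - 3)) + (12r^3 + 24r^2 + 28r + 7).
Simplifying, P(r+1) = (r + 1)(3r^3 + 11r^2 + 18r + 7) = (r+1)(3(r+1)^3 + 2(r+1)^2 + 5(r+1) - 3),
which is the closed form with m = r+1.
By the principle of mathematical induction, the result holds for all m ≥ 1.

P(m) = m(3m^3 + 2m^2 + 5m - 3)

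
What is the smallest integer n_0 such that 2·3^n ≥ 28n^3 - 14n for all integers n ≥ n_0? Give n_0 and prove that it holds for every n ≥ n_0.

At n = 8: 13122 < 14224, so the inequality fails and n_0 ≥ 9. We prove 2·3^n ≥ 28n^3 - 14n for all n ≥ 9.
When n = 9: 2·3^n = 39366 and 28n^3 - 14n = 20286, so 39366 ≥ 20286.
Suppose the result is true for n = m, so 2·3^m ≥ 28m^3 - 14m.
Then 2·3^(m + 1) = 3·(2·3^m) ≥ 3·(28m^3 - 14m).
Also, for m ≥ 9 we have 3·(28m^3 - 14m) ≥ 28(m+1)^3 - 14(m+1), since 3·(28m^3 - 14m) − (28(m+1)^3 - 14(m+1)) = 56m^3 - 84m^2 - 112m - 14, which is nonnegative for all m ≥ 9.
Combining, 2·3^(m + 1) ≥ 28(m+1)^3 - 14(m+1).
By the principle of mathematical induction, the result holds for all n ≥ 9.
Hence the smallest such n_0 is 9.

n_0 = 9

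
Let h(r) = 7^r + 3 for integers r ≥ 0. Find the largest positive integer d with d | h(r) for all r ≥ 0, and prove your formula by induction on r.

d = 2

Computing the first values: h(0) = 4 and h(1) = 10; gcd(4, 10) = 2, so d ≤ 2.
We prove 2 | 7^r + 3 for all r ≥ 0 by induction on r.
For the base case r = 0: h(0) = 4 = 2·(2), so 2 | h(0).
Inductive step: suppose the statement holds for some m ≥ 0, i.e. 2 | h(m). Then
h(m+1) = 7^(m+1) + 3 = 7·(7^m + 3) - 18 = 7·h(m) - 18. The first term is divisible by 2 by the inductive hypothesis, and -18 is divisible by 2. Hence 2 | h(m+1).
This completes the induction.
Therefore the largest such d is 2.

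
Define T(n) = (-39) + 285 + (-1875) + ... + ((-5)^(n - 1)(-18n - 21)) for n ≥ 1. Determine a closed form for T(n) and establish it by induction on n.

We claim T(n) = (-5)^n(3n + 4) - 4 for all n ≥ 1.
Base step (n = 1): T(1) = -39, and the closed form gives -39. They agree.
Suppose the result is true for n = m, so T(m) = (-5)^m(3m + 4) - 4.
Then T(m+1) = T(m) + ((-5)^m(-18m - 39)) = ((-5)^m(3m + 4) - 4) + ((-5)^m(-18m - 39)).
Simplifying, T(m+1) = -15(-5)^m·m - 35(-5)^m - 4 = (-5)^(m+1)(3(m+1) + 4) - 4,
which is the closed form with n = m+1.
Hence, by induction on n, the claim holds for every n ≥ 1.

T(n) = (-5)^n(3n + 4) - 4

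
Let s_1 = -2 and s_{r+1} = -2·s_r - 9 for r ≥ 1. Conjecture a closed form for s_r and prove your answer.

s_r = (-2)^(r - 1) - 3

Computing the first terms: s_1 = -2, s_2 = -5, s_3 = 1. This suggests s_r = (-2)^(r - 1) - 3.
Base step (r = 1): the formula gives -2 = -2 = s_1.
Inductive step: assume the claim holds for r = k, so s_k = (-2)^(k - 1) - 3.
Then s_{k+1} = -2·s_k - 9 = -2·((-2)^(k - 1) - 3) - 9 = (-2)^k - 3 = (-2)^((k+1) - 1) - 3,
which is the claimed formula at r = k+1.
By the principle of mathematical induction, the result holds for all r ≥ 1.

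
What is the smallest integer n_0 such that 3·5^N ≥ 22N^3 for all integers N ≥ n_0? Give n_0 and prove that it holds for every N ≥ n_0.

At N = 3: 375 < 594, so the inequality fails and n_0 ≥ 4. We prove 3·5^N ≥ 22N^3 for all N ≥ 4.
Base step (N = 4): 3·5^N = 1875 and 22N^3 = 1408, so 1875 ≥ 1408.
Inductive step: suppose the statement holds for some j ≥ 4, so 3·5^j ≥ 22j^3.
Then 3·5^(j + 1) = 5·(3·5^j) ≥ 5·(22j^3).
Also, for j ≥ 4 we have 5·(22j^3) ≥ 22(j+1)^3, since 5 ≥ (1 + 1/j)^3 for all j ≥ 4.
Combining, 3·5^(j + 1) ≥ 22(j+1)^3.
This completes the induction.
Hence the smallest such n_0 is 4.

n_0 = 4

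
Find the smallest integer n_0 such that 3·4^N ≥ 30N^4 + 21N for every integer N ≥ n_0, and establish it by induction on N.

At N = 7: 49152 < 72177, so the inequality fails and n_0 ≥ 8. We prove 3·4^N ≥ 30N^4 + 21N for all N ≥ 8.
When N = 8: 3·4^N = 196608 and 30N^4 + 21N = 123048, so 196608 ≥ 123048.
Suppose the result is true for N = i, so 3·4^i ≥ 30i^4 + 21i.
Then 3·4^(i + 1) = 4·(3·4^i) ≥ 4·(30i^4 + 21i).
Also, for i ≥ 8 we have 4·(30i^4 + 21i) ≥ 30(i+1)^4 + 21(i+1), since 4·(30i^4 + 21i) − (30(i+1)^4 + 21(i+1)) = 90i^4 - 120i^3 - 180i^2 - 57i - 51, which is nonnegative for all i ≥ 8.
Combining, 3·4^(i + 1) ≥ 30(i+1)^4 + 21(i+1).
By the principle of mathematical induction, the result holds for all N ≥ 8.
Hence the smallest such n_0 is 8.

n_0 = 8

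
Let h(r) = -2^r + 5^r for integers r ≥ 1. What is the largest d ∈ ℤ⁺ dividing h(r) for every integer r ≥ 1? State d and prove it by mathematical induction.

d = 3

Computing the first values: h(1) = 3 and h(2) = 21; gcd(3, 21) = 3, so d ≤ 3.
We prove 3 | -2^r + 5^r for all r ≥ 1 by induction on r.
Base case (r = 1): h(1) = 3 = 3·(1), so 3 | h(1).
Inductive step: assume the claim holds for r = j, i.e. 3 | h(j). Then
5^{j+1} − 2^{j+1} = 5·5^j − 2·2^j = 5·(5^j − 2^j) + (3)·2^j. The first term is divisible by 3 by the inductive hypothesis, and the second term (3)·2^j is divisible by 3 since 3 | 3. Hence 3 | h(j+1).
By induction, the statement is established for all r ≥ 1.
Therefore the largest such d is 3.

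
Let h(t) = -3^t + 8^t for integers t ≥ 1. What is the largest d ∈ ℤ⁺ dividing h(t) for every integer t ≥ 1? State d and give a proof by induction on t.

d = 5

Computing the first values: h(1) = 5 and h(2) = 55; gcd(5, 55) = 5, so d ≤ 5.
We prove 5 | -3^t + 8^t for all t ≥ 1 by induction on t.
Base step (t = 1): h(1) = 5 = 5·(1), so 5 | h(1).
Inductive step: suppose the statement holds for some i ≥ 1, i.e. 5 | h(i). Then
8^{i+1} − 3^{i+1} = 8·8^i − 3·3^i = 8·(8^i − 3^i) + (5)·3^i. The first term is divisible by 5 by the inductive hypothesis, and the second term (5)·3^i is divisible by 5 since 5 | 5. Hence 5 | h(i+1).
By induction, the statement is established for all t ≥ 1.
Therefore the largest such d is 5.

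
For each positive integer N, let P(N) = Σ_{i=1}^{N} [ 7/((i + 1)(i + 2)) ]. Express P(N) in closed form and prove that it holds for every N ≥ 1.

We claim P(N) = 7N/(2(N + 2)) for all N ≥ 1.
Base step (N = 1): P(1) = 7/6, and the closed form gives 7/6. They agree.
Inductive step: suppose the statement holds for some i ≥ 1, so P(i) = 7i/(2(i + 2)).
Then P(i+1) = P(i) + (7/((i + 2)(i + 3))) = (7i/(2(i + 2))) + (7/((i + 2)(i + 3))).
Simplifying, P(i+1) = 7(i + 1)/(2(i + 3)) = 7(i+1)/(2((i+1) + 2)),
which is the closed form with N = i+1.
By induction, the statement is established for all N ≥ 1.

P(N) = 7N/(2(N + 2))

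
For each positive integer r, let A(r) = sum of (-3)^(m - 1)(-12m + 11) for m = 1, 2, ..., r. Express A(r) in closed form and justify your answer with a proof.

A(r) = (-3)^r(3r - 2) + 2

We claim A(r) = (-3)^r(3r - 2) + 2 for all r ≥ 1.
Base case (r = 1): A(1) = -1, and the closed form gives -1. They agree.
For the inductive step, assume it holds for an arbitrary m ≥ 1, so A(m) = (-3)^m(3m - 2) + 2.
Then A(m+1) = A(m) + ((-3)^m(-12m - 1)) = ((-3)^m(3m - 2) + 2) + ((-3)^m(-12m - 1)).
Simplifying, A(m+1) = (-3)^(m + 1) - (-3)^(m + 2)m + 2 = (-3)^(m+1)(3(m+1) - 2) + 2,
which is the closed form with r = m+1.
Hence, by induction on r, the claim holds for every r ≥ 1.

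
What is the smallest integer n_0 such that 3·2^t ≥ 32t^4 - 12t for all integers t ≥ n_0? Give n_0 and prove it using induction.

n_0 = 21

At t = 20: 3145728 < 5119760, so the inequality fails and n_0 ≥ 21. We prove 3·2^t ≥ 32t^4 - 12t for all t ≥ 21.
Base step (t = 21): 3·2^t = 6291456 and 32t^4 - 12t = 6223140, so 6291456 ≥ 6223140.
Inductive step: assume the claim holds for t = j, so 3·2^j ≥ 32j^4 - 12j.
Then 3·2^(j + 1) = 2·(3·2^j) ≥ 2·(32j^4 - 12j).
Also, for j ≥ 21 we have 2·(32j^4 - 12j) ≥ 32(j+1)^4 - 12(j+1), since 2·(32j^4 - 12j) − (32(j+1)^4 - 12(j+1)) = 32j^4 - 128j^3 - 192j^2 - 140j - 20, which is nonnegative for all j ≥ 21.
Combining, 3·2^(j + 1) ≥ 32(j+1)^4 - 12(j+1).
By induction, the statement is established for all t ≥ 21.
Hence the smallest such n_0 is 21.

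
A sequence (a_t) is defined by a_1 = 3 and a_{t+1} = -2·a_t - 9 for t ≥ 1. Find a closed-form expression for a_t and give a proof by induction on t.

Computing the first terms: a_1 = 3, a_2 = -15, a_3 = 21. This suggests a_t = -3(-2)^t - 3.
For the base case t = 1: the formula gives 3 = 3 = a_1.
Inductive step: assume the claim holds for t = p, so a_p = -3(-2)^p - 3.
Then a_{p+1} = -2·a_p - 9 = -2·(-3(-2)^p - 3) - 9 = -3(-2)^(p + 1) - 3,
which is the claimed formula at t = p+1.
By induction, the statement is established for all t ≥ 1.

a_t = -3(-2)^t - 3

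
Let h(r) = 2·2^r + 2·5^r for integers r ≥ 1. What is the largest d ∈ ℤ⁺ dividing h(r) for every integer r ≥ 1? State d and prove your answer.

d = 2

Computing the first values: h(1) = 14 and h(2) = 58; gcd(14, 58) = 2, so d ≤ 2.
We prove 2 | 2·2^r + 2·5^r for all r ≥ 1 by induction on r.
Base step (r = 1): h(1) = 14 = 2·(7), so 2 | h(1).
Inductive step: suppose the statement holds for some j ≥ 1, i.e. 2 | h(j). Then
h(j+1) − 5·h(j) = (2·2^(j+1) + 2·5^(j+1)) − 5·(2·2^j + 2·5^j) = (2)·2^j·(2 − 5) = (-6)·2^j. Since 2 | h(j) by the inductive hypothesis, 2 | 5·h(j); and 2 | -6 since -6 = 2·-3. Therefore 2 | h(j+1).
Hence, by induction on r, the claim holds for every r ≥ 1.
Therefore the largest such d is 2.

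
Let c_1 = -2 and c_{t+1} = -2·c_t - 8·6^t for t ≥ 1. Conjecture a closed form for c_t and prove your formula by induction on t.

c_t = (-2)^(t + 1) - 6^t

Computing the first terms: c_1 = -2, c_2 = -44, c_3 = -200. This suggests c_t = (-2)^(t + 1) - 6^t.
For the base case t = 1: the formula gives -2 = -2 = c_1.
For the inductive step, assume it holds for an arbitrary p ≥ 1, so c_p = (-2)^(p + 1) - 6^p.
Then c_{p+1} = -2·c_p - 8·6^p = -2·((-2)^(p + 1) - 6^p) - 8·6^p = (-2)^(p + 2) - 6^(p + 1) = (-2)^((p+1) + 1) - 6^(p+1),
which is the claimed formula at t = p+1.
By the principle of mathematical induction, the result holds for all t ≥ 1.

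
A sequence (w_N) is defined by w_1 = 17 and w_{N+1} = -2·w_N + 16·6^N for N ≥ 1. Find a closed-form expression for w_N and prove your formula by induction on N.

Computing the first terms: w_1 = 17, w_2 = 62, w_3 = 452. This suggests w_N = 5(-2)^(N - 1) + 2·6^N.
Base step (N = 1): the formula gives 17 = 17 = w_1.
Inductive step: suppose the statement holds for some r ≥ 1, so w_r = 5(-2)^(r - 1) + 2·6^r.
Then w_{r+1} = -2·w_r + 16·6^r = -2·(5(-2)^(r - 1) + 2·6^r) + 16·6^r = 5(-2)^r + 2·6^(r + 1) = 5(-2)^((r+1) - 1) + 2·6^(r+1),
which is the claimed formula at N = r+1.
By induction, the statement is established for all N ≥ 1.

w_N = 5(-2)^(N - 1) + 2·6^N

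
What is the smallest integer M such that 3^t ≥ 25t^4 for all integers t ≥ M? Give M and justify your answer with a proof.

M = 12

At t = 11: 177147 < 366025, so the inequality fails and M ≥ 12. We prove 3^t ≥ 25t^4 for all t ≥ 12.
For the base case t = 12: 3^t = 531441 and 25t^4 = 518400, so 531441 ≥ 518400.
Inductive step: suppose the statement holds for some m ≥ 12, so 3^m ≥ 25m^4.
Then 3^(m + 1) = 3·(3^m) ≥ 3·(25m^4).
Also, for m ≥ 12 we have 3·(25m^4) ≥ 25(m+1)^4, since 3 ≥ (1 + 1/m)^4 for all m ≥ 12.
Combining, 3^(m + 1) ≥ 25(m+1)^4.
By induction, the statement is established for all t ≥ 12.
Hence the smallest such M is 12.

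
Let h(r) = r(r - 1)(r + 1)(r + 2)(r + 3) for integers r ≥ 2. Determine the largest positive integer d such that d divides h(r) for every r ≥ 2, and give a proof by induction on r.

Computing the first values: h(2) = 120 and h(3) = 720; gcd(120, 720) = 120, so d ≤ 120.
We prove 120 | r(r - 1)(r + 1)(r + 2)(r + 3) for all r ≥ 2 by induction on r.
Base step (r = 2): h(2) = 120 = 120·(1), so 120 | h(2).
For the inductive step, assume it holds for an arbitrary j ≥ 2, i.e. 120 | h(j). Then
h(j+1) − h(j) = j·(j+1)·(j+2)·(j+3)·(j+4) − (j-1)·j·(j+1)·(j+2)·(j+3) = j·(j+1)·(j+2)·(j+3)·[(j+4) − (j-1)] = 5·j·(j+1)·(j+2)·(j+3). The product of 4 consecutive integers is divisible by (4)! = 24, so h(j+1) − h(j) is divisible by 5·24 = 120. By the inductive hypothesis 120 | h(j), hence 120 | h(j+1).
Hence, by induction on r, the claim holds for every r ≥ 2.
Therefore the largest such d is 120.

d = 120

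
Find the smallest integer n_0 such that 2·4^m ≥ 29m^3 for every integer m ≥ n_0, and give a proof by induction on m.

n_0 = 6

At m = 5: 2048 < 3625, so the inequality fails and n_0 ≥ 6. We prove 2·4^m ≥ 29m^3 for all m ≥ 6.
When m = 6: 2·4^m = 8192 and 29m^3 = 6264, so 8192 ≥ 6264.
Inductive step: suppose the statement holds for some r ≥ 6, so 2·4^r ≥ 29r^3.
Then 2·4^(r + 1) = 4·(2·4^r) ≥ 4·(29r^3).
Also, for r ≥ 6 we have 4·(29r^3) ≥ 29(r+1)^3, since 4 ≥ (1 + 1/r)^3 for all r ≥ 6.
Combining, 2·4^(r + 1) ≥ 29(r+1)^3.
Hence, by induction on m, the claim holds for every m ≥ 6.
Hence the smallest such n_0 is 6.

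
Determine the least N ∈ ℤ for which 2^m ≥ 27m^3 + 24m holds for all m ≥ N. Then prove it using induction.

N = 18

At m = 17: 131072 < 133059, so the inequality fails and N ≥ 18. We prove 2^m ≥ 27m^3 + 24m for all m ≥ 18.
Base case (m = 18): 2^m = 262144 and 27m^3 + 24m = 157896, so 262144 ≥ 157896.
Inductive step: suppose the statement holds for some p ≥ 18, so 2^p ≥ 27p^3 + 24p.
Then 2^(p + 1) = 2·(2^p) ≥ 2·(27p^3 + 24p).
Also, for p ≥ 18 we have 2·(27p^3 + 24p) ≥ 27(p+1)^3 + 24(p+1), since 2·(27p^3 + 24p) − (27(p+1)^3 + 24(p+1)) = 27p^3 - 81p^2 - 57p - 51, which is nonnegative for all p ≥ 18.
Combining, 2^(p + 1) ≥ 27(p+1)^3 + 24(p+1).
By induction, the statement is established for all m ≥ 18.
Hence the smallest such N is 18.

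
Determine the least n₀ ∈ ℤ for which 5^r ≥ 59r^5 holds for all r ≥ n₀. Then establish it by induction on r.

n₀ = 10

At r = 9: 1953125 < 3483891, so the inequality fails and n₀ ≥ 10. We prove 5^r ≥ 59r^5 for all r ≥ 10.
For the base case r = 10: 5^r = 9765625 and 59r^5 = 5900000, so 9765625 ≥ 5900000.
Inductive step: suppose the statement holds for some p ≥ 10, so 5^p ≥ 59p^5.
Then 5^(p + 1) = 5·(5^p) ≥ 5·(59p^5).
Also, for p ≥ 10 we have 5·(59p^5) ≥ 59(p+1)^5, since 5 ≥ (1 + 1/p)^5 for all p ≥ 10.
Combining, 5^(p + 1) ≥ 59(p+1)^5.
By the principle of mathematical induction, the result holds for all r ≥ 10.
Hence the smallest such n₀ is 10.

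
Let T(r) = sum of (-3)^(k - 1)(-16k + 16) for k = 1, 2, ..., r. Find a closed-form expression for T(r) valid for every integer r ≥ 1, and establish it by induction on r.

We claim T(r) = (-3)^r(4r - 3) + 3 for all r ≥ 1.
Base case (r = 1): T(1) = 0, and the closed form gives 0. They agree.
Inductive step: suppose the statement holds for some k ≥ 1, so T(k) = (-3)^k(4k - 3) + 3.
Then T(k+1) = T(k) + (-16(-3)^k·k) = ((-3)^k(4k - 3) + 3) + (-16(-3)^k·k).
Simplifying, T(k+1) = -12(-3)^k·k - 3(-3)^k + 3 = (-3)^(k+1)(4(k+1) - 3) + 3,
which is the closed form with r = k+1.
This completes the induction.

T(r) = (-3)^r(4r - 3) + 3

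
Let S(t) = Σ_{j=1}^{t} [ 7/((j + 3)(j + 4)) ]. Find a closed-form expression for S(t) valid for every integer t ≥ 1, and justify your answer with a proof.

We claim S(t) = 7t/(4(t + 4)) for all t ≥ 1.
Base case (t = 1): S(1) = 7/20, and the closed form gives 7/20. They agree.
For the inductive step, assume it holds for an arbitrary j ≥ 1, so S(j) = 7j/(4(j + 4)).
Then S(j+1) = S(j) + (7/((j + 4)(j + 5))) = (7j/(4(j + 4))) + (7/((j + 4)(j + 5))).
Simplifying, S(j+1) = 7(j + 1)/(4(j + 5)) = 7(j+1)/(4((j+1) + 4)),
which is the closed form with t = j+1.
Hence, by induction on t, the claim holds for every t ≥ 1.

S(t) = 7t/(4(t + 4))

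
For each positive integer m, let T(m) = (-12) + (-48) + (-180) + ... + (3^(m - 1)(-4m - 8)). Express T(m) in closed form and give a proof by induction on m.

We claim T(m) = -3^m(2m + 3) + 3 for all m ≥ 1.
Base case (m = 1): T(1) = -12, and the closed form gives -12. They agree.
Inductive step: suppose the statement holds for some p ≥ 1, so T(p) = -3^p(2p + 3) + 3.
Then T(p+1) = T(p) + (4·3^p(-p - 3)) = (-3^p(2p + 3) + 3) + (4·3^p(-p - 3)).
Simplifying, T(p+1) = -6·3^p·p - 15·3^p + 3 = -3^(p+1)(2(p+1) + 3) + 3,
which is the closed form with m = p+1.
By induction, the statement is established for all m ≥ 1.

T(m) = -3^m(2m + 3) + 3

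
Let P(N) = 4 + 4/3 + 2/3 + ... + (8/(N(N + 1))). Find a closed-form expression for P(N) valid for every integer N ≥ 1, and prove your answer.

P(N) = 8N/(N + 1)

We claim P(N) = 8N/(N + 1) for all N ≥ 1.
When N = 1: P(1) = 4, and the closed form gives 4. They agree.
For the inductive step, assume it holds for an arbitrary k ≥ 1, so P(k) = 8k/(k + 1).
Then P(k+1) = P(k) + (8/((k + 1)(k + 2))) = (8k/(k + 1)) + (8/((k + 1)(k + 2))).
Simplifying, P(k+1) = 8(k + 1)/(k + 2) = 8(k+1)/((k+1) + 1),
which is the closed form with N = k+1.
This completes the induction.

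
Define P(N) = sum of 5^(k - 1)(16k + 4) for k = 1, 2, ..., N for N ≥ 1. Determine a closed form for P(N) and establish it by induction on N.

P(N) = 4·5^N·N

We claim P(N) = 4·5^N·N for all N ≥ 1.
Base step (N = 1): P(1) = 20, and the closed form gives 20. They agree.
For the inductive step, assume it holds for an arbitrary k ≥ 1, so P(k) = 4·5^k·k.
Then P(k+1) = P(k) + (5^k(16k + 20)) = (4·5^k·k) + (5^k(16k + 20)).
Simplifying, P(k+1) = 20·5^k(k + 1) = 4·5^(k+1)·(k+1),
which is the closed form with N = k+1.
Hence, by induction on N, the claim holds for every N ≥ 1.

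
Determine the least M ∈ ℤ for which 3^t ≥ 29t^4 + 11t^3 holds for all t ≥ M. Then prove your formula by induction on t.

At t = 12: 531441 < 620352, so the inequality fails and M ≥ 13. We prove 3^t ≥ 29t^4 + 11t^3 for all t ≥ 13.
Base case (t = 13): 3^t = 1594323 and 29t^4 + 11t^3 = 852436, so 1594323 ≥ 852436.
For the inductive step, assume it holds for an arbitrary p ≥ 13, so 3^p ≥ 29p^4 + 11p^3.
Then 3^(p + 1) = 3·(3^p) ≥ 3·(29p^4 + 11p^3).
Also, for p ≥ 13 we have 3·(29p^4 + 11p^3) ≥ 29(p+1)^4 + 11(p+1)^3, since 3·(29p^4 + 11p^3) − (29(p+1)^4 + 11(p+1)^3) = 58p^4 - 94p^3 - 207p^2 - 149p - 40, which is nonnegative for all p ≥ 13.
Combining, 3^(p + 1) ≥ 29(p+1)^4 + 11(p+1)^3.
Hence, by induction on t, the claim holds for every t ≥ 13.
Hence the smallest such M is 13.

M = 13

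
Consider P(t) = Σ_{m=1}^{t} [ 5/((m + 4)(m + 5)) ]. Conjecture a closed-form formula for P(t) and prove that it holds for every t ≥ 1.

We claim P(t) = t/(t + 5) for all t ≥ 1.
Base step (t = 1): P(1) = 1/6, and the closed form gives 1/6. They agree.
Suppose the result is true for t = m, so P(m) = m/(m + 5).
Then P(m+1) = P(m) + (5/((m + 5)(m + 6))) = (m/(m + 5)) + (5/((m + 5)(m + 6))).
Simplifying, P(m+1) = (m + 1)/(m + 6) = (m+1)/((m+1) + 5),
which is the closed form with t = m+1.
Hence, by induction on t, the claim holds for every t ≥ 1.

P(t) = t/(t + 5)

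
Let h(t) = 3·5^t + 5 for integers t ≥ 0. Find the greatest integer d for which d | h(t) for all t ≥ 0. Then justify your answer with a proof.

d = 4

Computing the first values: h(0) = 8 and h(1) = 20; gcd(8, 20) = 4, so d ≤ 4.
We prove 4 | 3·5^t + 5 for all t ≥ 0 by induction on t.
Base step (t = 0): h(0) = 8 = 4·(2), so 4 | h(0).
Inductive step: assume the claim holds for t = j, i.e. 4 | h(j). Then
h(j+1) = 3·5^(j+1) + 5 = 5·(3·5^j + 5) - 20 = 5·h(j) - 20. The first term is divisible by 4 by the inductive hypothesis, and -20 is divisible by 4. Hence 4 | h(j+1).
This completes the induction.
Therefore the largest such d is 4.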